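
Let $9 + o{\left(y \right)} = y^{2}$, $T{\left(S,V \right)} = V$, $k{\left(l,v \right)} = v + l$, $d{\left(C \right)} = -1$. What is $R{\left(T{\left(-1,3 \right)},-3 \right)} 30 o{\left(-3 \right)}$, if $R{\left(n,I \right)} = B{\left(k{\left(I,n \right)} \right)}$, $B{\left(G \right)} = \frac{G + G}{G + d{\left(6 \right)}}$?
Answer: $0$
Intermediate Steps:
$k{\left(l,v \right)} = l + v$
$B{\left(G \right)} = \frac{2 G}{-1 + G}$ ($B{\left(G \right)} = \frac{G + G}{G - 1} = \frac{2 G}{-1 + G}$)
$R{\left(n,I \right)} = \frac{2 \left(I + n\right)}{-1 + I + n}$ ($R{\left(n,I \right)} = \frac{2 \left(I + n\right)}{-1 + \left(I + n\right)} = \frac{2 \left(I + n\right)}{-1 + I + n}$)
$o{\left(y \right)} = -9 + y^{2}$
$R{\left(T{\left(-1,3 \right)},-3 \right)} 30 o{\left(-3 \right)} = \frac{2 \left(-3 + 3\right)}{-1 - 3 + 3} \cdot 30 \left(-9 + \left(-3\right)^{2}\right) = 2 \frac{1}{-1} \cdot 0 \cdot 30 \left(-9 + 9\right) = 2 \left(-1\right) 0 \cdot 30 \cdot 0 = 0 \cdot 30 \cdot 0 = 0 \cdot 0 = 0$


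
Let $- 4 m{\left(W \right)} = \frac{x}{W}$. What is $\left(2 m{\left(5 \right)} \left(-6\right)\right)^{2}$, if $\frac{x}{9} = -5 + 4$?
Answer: $\frac{729}{25} \approx 29.16$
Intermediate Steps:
$x = -9$ ($x = 9 \left(-5 + 4\right) = 9 \left(-1\right) = -9$)
$m{\left(W \right)} = \frac{9}{4 W}$ ($m{\left(W \right)} = - \frac{\left(-9\right) \frac{1}{W}}{4} = \frac{9}{4 W}$)
$\left(2 m{\left(5 \right)} \left(-6\right)\right)^{2} = \left(2 \frac{9}{4 \cdot 5} \left(-6\right)\right)^{2} = \left(2 \cdot \frac{9}{4} \cdot \frac{1}{5} \left(-6\right)\right)^{2} = \left(2 \cdot \frac{9}{20} \left(-6\right)\right)^{2} = \left(\frac{9}{10} \left(-6\right)\right)^{2} = \left(- \frac{27}{5}\right)^{2} = \frac{729}{25}$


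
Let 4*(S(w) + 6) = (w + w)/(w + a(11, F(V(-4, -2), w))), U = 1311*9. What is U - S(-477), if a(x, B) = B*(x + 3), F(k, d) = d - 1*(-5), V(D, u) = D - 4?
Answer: 167276373/14170 ≈ 11805.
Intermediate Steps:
V(D, u) = -4 + D
U = 11799
F(k, d) = 5 + d (F(k, d) = d + 5 = 5 + d)
a(x, B) = B*(3 + x)
S(w) = -6 + w/(2*(70 + 15*w)) (S(w) = -6 + ((w + w)/(w + (5 + w)*(3 + 11)))/4 = -6 + ((2*w)/(w + (5 + w)*14))/4 = -6 + ((2*w)/(w + (70 + 14*w)))/4 = -6 + ((2*w)/(70 + 15*w))/4 = -6 + (2*w/(70 + 15*w))/4 = -6 + w/(2*(70 + 15*w)))
U - S(-477) = 11799 - (-840 - 179*(-477))/(10*(14 + 3*(-477))) = 11799 - (-840 + 85383)/(10*(14 - 1431)) = 11799 - 84543/(10*(-1417)) = 11799 - (-1)*84543/(10*1417) = 11799 - 1*(-84543/14170) = 11799 + 84543/14170 = 167276373/14170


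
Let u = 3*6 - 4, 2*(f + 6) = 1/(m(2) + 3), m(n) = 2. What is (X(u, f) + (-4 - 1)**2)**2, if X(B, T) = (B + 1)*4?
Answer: 7225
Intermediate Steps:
f = -59/10 (f = -6 + 1/(2*(2 + 3)) = -6 + (1/2)/5 = -6 + (1/2)*(1/5) = -6 + 1/10 = -59/10 ≈ -5.9000)
u = 14 (u = 18 - 4 = 14)
X(B, T) = 4 + 4*B (X(B, T) = (1 + B)*4 = 4 + 4*B)
(X(u, f) + (-4 - 1)**2)**2 = ((4 + 4*14) + (-4 - 1)**2)**2 = ((4 + 56) + (-5)**2)**2 = (60 + 25)**2 = 85**2 = 7225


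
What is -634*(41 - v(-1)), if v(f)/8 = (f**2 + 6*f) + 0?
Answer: -51354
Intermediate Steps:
v(f) = 8*f**2 + 48*f (v(f) = 8*((f**2 + 6*f) + 0) = 8*(f**2 + 6*f) = 8*f**2 + 48*f)
-634*(41 - v(-1)) = -634*(41 - 8*(-1)*(6 - 1)) = -634*(41 - 8*(-1)*5) = -634*(41 - 1*(-40)) = -634*(41 + 40) = -634*81 = -51354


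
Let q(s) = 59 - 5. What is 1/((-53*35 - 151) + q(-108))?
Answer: -1/1952 ≈ -0.00051230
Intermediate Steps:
q(s) = 54
1/((-53*35 - 151) + q(-108)) = 1/((-53*35 - 151) + 54) = 1/((-1855 - 151) + 54) = 1/(-2006 + 54) = 1/(-1952) = -1/1952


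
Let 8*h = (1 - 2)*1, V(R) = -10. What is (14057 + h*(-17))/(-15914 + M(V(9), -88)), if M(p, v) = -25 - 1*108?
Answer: -12497/14264 ≈ -0.87612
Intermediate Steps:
h = -1/8 (h = ((1 - 2)*1)/8 = (-1*1)/8 = (1/8)*(-1) = -1/8 ≈ -0.12500)
M(p, v) = -133 (M(p, v) = -25 - 108 = -133)
(14057 + h*(-17))/(-15914 + M(V(9), -88)) = (14057 - 1/8*(-17))/(-15914 - 133) = (14057 + 17/8)/(-16047) = (112473/8)*(-1/16047) = -12497/14264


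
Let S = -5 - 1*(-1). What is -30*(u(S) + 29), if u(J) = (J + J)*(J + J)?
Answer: -2790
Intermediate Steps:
S = -4 (S = -5 + 1 = -4)
u(J) = 4*J² (u(J) = (2*J)*(2*J) = 4*J²)
-30*(u(S) + 29) = -30*(4*(-4)² + 29) = -30*(4*16 + 29) = -30*(64 + 29) = -30*93 = -2790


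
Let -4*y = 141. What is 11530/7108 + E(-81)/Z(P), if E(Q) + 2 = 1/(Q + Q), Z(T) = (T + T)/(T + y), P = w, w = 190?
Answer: 70459765/87513696 ≈ 0.80513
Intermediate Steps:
y = -141/4 (y = -1/4*141 = -141/4 ≈ -35.250)
P = 190
Z(T) = 2*T/(-141/4 + T) (Z(T) = (T + T)/(T - 141/4) = (2*T)/(-141/4 + T) = 2*T/(-141/4 + T))
E(Q) = -2 + 1/(2*Q) (E(Q) = -2 + 1/(Q + Q) = -2 + 1/(2*Q))
11530/7108 + E(-81)/Z(P) = 11530/7108 + (-2 + (1/2)/(-81))/((8*190/(-141 + 4*190))) = 11530*(1/7108) + (-2 + (1/2)*(-1/81))/((8*190/(-141 + 760))) = 5765/3554 + (-2 - 1/162)/((8*190/619)) = 5765/3554 - 325/(162*(8*190*(1/619))) = 5765/3554 - 325/(162*1520/619) = 5765/3554 - 325/162*619/1520 = 5765/3554 - 40235/49248 = 70459765/87513696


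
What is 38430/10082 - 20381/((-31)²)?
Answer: -84275006/4844401 ≈ -17.396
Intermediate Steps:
38430/10082 - 20381/((-31)²) = 38430*(1/10082) - 20381/961 = 19215/5041 - 20381*1/961 = 19215/5041 - 20381/961 = -84275006/4844401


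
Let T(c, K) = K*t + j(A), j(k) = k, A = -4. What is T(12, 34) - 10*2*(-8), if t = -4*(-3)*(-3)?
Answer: -1068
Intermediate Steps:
t = -36 (t = 12*(-3) = -36)
T(c, K) = -4 - 36*K (T(c, K) = K*(-36) - 4 = -36*K - 4 = -4 - 36*K)
T(12, 34) - 10*2*(-8) = (-4 - 36*34) - 10*2*(-8) = (-4 - 1224) - 20*(-8) = -1228 + 160 = -1068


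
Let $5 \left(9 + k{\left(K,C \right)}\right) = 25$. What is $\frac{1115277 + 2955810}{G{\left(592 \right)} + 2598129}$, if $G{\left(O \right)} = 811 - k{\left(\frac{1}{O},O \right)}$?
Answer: $\frac{4071087}{2598944} \approx 1.5664$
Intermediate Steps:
$k{\left(K,C \right)} = -4$ ($k{\left(K,C \right)} = -9 + \frac{1}{5} \cdot 25 = -9 + 5 = -4$)
$G{\left(O \right)} = 815$ ($G{\left(O \right)} = 811 - -4 = 811 + 4 = 815$)
$\frac{1115277 + 2955810}{G{\left(592 \right)} + 2598129} = \frac{1115277 + 2955810}{815 + 2598129} = \frac{4071087}{2598944}$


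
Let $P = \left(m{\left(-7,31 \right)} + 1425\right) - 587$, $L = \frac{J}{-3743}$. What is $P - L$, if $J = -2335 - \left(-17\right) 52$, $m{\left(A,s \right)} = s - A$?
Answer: $\frac{3277417}{3743} \approx 875.61$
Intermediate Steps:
$J = -1451$ ($J = -2335 - -884 = -2335 + 884 = -1451$)
$L = \frac{1451}{3743}$ ($L = - \frac{1451}{-3743} = \left(-1451\right) \left(- \frac{1}{3743}\right) = \frac{1451}{3743} \approx 0.38766$)
$P = 876$ ($P = \left(\left(31 - -7\right) + 1425\right) - 587 = \left(\left(31 + 7\right) + 1425\right) - 587 = \left(38 + 1425\right) - 587 = 1463 - 587 = 876$)
$P - L = 876 - \frac{1451}{3743} = \frac{3277417}{3743}$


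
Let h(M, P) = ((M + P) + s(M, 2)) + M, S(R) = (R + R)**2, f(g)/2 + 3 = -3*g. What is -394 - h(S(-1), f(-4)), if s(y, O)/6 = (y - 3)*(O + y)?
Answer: -456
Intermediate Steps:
f(g) = -6 - 6*g (f(g) = -6 + 2*(-3*g) = -6 - 6*g)
s(y, O) = 6*(-3 + y)*(O + y) (s(y, O) = 6*((y - 3)*(O + y)) = 6*((-3 + y)*(O + y)) = 6*(-3 + y)*(O + y))
S(R) = 4*R**2 (S(R) = (2*R)**2 = 4*R**2)
h(M, P) = -36 + P - 4*M + 6*M**2 (h(M, P) = ((M + P) + (-18*2 - 18*M + 6*M**2 + 6*2*M)) + M = ((M + P) + (-36 - 18*M + 6*M**2 + 12*M)) + M = ((M + P) + (-36 - 6*M + 6*M**2)) + M = (-36 + P - 5*M + 6*M**2) + M = -36 + P - 4*M + 6*M**2)
-394 - h(S(-1), f(-4)) = -394 - (-36 + (-6 - 6*(-4)) - 16*(-1)**2 + 6*(4*(-1)**2)**2) = -394 - (-36 + (-6 + 24) - 16 + 6*(4*1)**2) = -394 - (-36 + 18 - 4*4 + 6*4**2) = -394 - (-36 + 18 - 16 + 6*16) = -394 - (-36 + 18 - 16 + 96) = -394 - 1*62 = -394 - 62 = -456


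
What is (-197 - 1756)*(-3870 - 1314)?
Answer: 10124352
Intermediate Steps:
(-197 - 1756)*(-3870 - 1314) = -1953*(-5184) = 10124352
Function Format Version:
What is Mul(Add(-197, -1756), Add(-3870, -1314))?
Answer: 10124352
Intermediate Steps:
Mul(Add(-197, -1756), Add(-3870, -1314)) = Mul(-1953, -5184) = 10124352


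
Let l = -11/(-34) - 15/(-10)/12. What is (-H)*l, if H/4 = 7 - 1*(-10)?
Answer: -61/2 ≈ -30.500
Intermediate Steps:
H = 68 (H = 4*(7 - 1*(-10)) = 4*(7 + 10) = 4*17 = 68)
l = 61/136 (l = -11*(-1/34) - 15*(-⅒)*(1/12) = 11/34 + (3/2)*(1/12) = 11/34 + ⅛ = 61/136 ≈ 0.44853)
(-H)*l = -1*68*(61/136) = -68*61/136 = -61/2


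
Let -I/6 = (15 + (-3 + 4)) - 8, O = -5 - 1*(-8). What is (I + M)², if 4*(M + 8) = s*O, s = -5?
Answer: 57121/16 ≈ 3570.1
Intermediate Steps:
O = 3 (O = -5 + 8 = 3)
M = -47/4 (M = -8 + (-5*3)/4 = -8 + (¼)*(-15) = -8 - 15/4 = -47/4 ≈ -11.750)
I = -48 (I = -6*((15 + (-3 + 4)) - 8) = -6*((15 + 1) - 8) = -6*(16 - 8) = -6*8 = -48)
(I + M)² = (-48 - 47/4)² = (-239/4)² = 57121/16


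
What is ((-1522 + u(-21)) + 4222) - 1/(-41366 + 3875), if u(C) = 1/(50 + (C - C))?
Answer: 5061322541/1874550 ≈ 2700.0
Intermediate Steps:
u(C) = 1/50 (u(C) = 1/(50 + 0) = 1/50)
((-1522 + u(-21)) + 4222) - 1/(-41366 + 3875) = ((-1522 + 1/50) + 4222) - 1/(-41366 + 3875) = (-76099/50 + 4222) - 1/(-37491) = 135001/50 - 1*(-1/37491) = 135001/50 + 1/37491 = 5061322541/1874550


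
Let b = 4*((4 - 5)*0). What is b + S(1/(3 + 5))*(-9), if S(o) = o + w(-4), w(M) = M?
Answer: 279/8 ≈ 34.875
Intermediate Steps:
S(o) = -4 + o (S(o) = o - 4 = -4 + o)
b = 0 (b = 4*(-1*0) = 4*0 = 0)
b + S(1/(3 + 5))*(-9) = 0 + (-4 + 1/(3 + 5))*(-9) = 0 + (-4 + 1/8)*(-9) = 0 - 31/8*(-9) = 0 + 279/8 = 279/8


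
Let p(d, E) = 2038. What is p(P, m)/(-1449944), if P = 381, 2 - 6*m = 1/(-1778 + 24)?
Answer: -1019/724972 ≈ -0.0014056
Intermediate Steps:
m = 3509/10524 (m = ⅓ - 1/(6*(-1778 + 24)) = ⅓ - ⅙/(-1754) = ⅓ - ⅙*(-1/1754) = ⅓ + 1/10524 = 3509/10524 ≈ 0.33343)
p(P, m)/(-1449944) = 2038/(-1449944) = 2038*(-1/1449944) = -1019/724972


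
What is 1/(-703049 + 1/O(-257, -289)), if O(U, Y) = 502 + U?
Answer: -245/172247004 ≈ -1.4224e-6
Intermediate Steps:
1/(-703049 + 1/O(-257, -289)) = 1/(-703049 + 1/(502 - 257)) = 1/(-703049 + 1/245) = 1/(-172247004/245) = -245/172247004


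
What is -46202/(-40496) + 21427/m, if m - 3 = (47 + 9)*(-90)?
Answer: -317494159/101989176 ≈ -3.1130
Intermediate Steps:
m = -5037 (m = 3 + (47 + 9)*(-90) = 3 + 56*(-90) = 3 - 5040 = -5037)
-46202/(-40496) + 21427/m = -46202/(-40496) + 21427/(-5037) = -46202*(-1/40496) + 21427*(-1/5037) = 23101/20248 - 21427/5037 = -317494159/101989176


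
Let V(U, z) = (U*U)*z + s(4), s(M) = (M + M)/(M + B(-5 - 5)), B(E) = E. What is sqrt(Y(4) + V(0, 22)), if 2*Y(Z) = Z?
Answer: sqrt(6)/3 ≈ 0.81650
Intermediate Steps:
Y(Z) = Z/2
s(M) = 2*M/(-10 + M) (s(M) = (M + M)/(M + (-5 - 5)) = (2*M)/(M - 10) = (2*M)/(-10 + M) = 2*M/(-10 + M))
V(U, z) = -4/3 + z*U**2 (V(U, z) = (U*U)*z + 2*4/(-10 + 4) = U**2*z + 2*4/(-6) = z*U**2 + 2*4*(-1/6) = z*U**2 - 4/3 = -4/3 + z*U**2)
sqrt(Y(4) + V(0, 22)) = sqrt((1/2)*4 + (-4/3 + 22*0**2)) = sqrt(2 + (-4/3 + 22*0)) = sqrt(2 + (-4/3 + 0)) = sqrt(2 - 4/3) = sqrt(2/3) = sqrt(6)/3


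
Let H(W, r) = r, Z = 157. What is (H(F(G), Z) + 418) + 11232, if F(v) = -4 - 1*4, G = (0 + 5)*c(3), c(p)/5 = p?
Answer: 11807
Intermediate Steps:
c(p) = 5*p
G = 75 (G = (0 + 5)*(5*3) = 5*15 = 75)
F(v) = -8 (F(v) = -4 - 4 = -8)
(H(F(G), Z) + 418) + 11232 = (157 + 418) + 11232 = 575 + 11232 = 11807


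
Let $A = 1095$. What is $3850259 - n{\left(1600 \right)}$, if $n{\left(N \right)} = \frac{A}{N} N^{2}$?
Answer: $2098259$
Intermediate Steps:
$n{\left(N \right)} = 1095 N$ ($n{\left(N \right)} = \frac{1095}{N} N^{2} = 1095 N$)
$3850259 - n{\left(1600 \right)} = 3850259 - 1095 \cdot 1600 = 3850259 - 1752000 = 2098259$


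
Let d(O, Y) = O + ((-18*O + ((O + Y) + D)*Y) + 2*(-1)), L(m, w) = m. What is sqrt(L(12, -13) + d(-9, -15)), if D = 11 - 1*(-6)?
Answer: 2*sqrt(67) ≈ 16.371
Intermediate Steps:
D = 17 (D = 11 + 6 = 17)
d(O, Y) = -2 - 17*O + Y*(17 + O + Y) (d(O, Y) = O + ((-18*O + ((O + Y) + 17)*Y) + 2*(-1)) = O + ((-18*O + (17 + O + Y)*Y) - 2) = O + ((-18*O + Y*(17 + O + Y)) - 2) = O + (-2 - 18*O + Y*(17 + O + Y)) = -2 - 17*O + Y*(17 + O + Y))
sqrt(L(12, -13) + d(-9, -15)) = sqrt(12 + (-2 + (-15)**2 - 17*(-9) + 17*(-15) - 9*(-15))) = sqrt(12 + (-2 + 225 + 153 - 255 + 135)) = sqrt(12 + 256) = sqrt(268) = 2*sqrt(67)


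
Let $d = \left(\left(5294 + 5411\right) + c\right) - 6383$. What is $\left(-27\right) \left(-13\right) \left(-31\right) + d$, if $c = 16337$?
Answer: $9778$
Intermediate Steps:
$d = 20659$ ($d = \left(\left(5294 + 5411\right) + 16337\right) - 6383 = \left(10705 + 16337\right) - 6383 = 27042 - 6383 = 20659$)
$\left(-27\right) \left(-13\right) \left(-31\right) + d = \left(-27\right) \left(-13\right) \left(-31\right) + 20659 = 351 \left(-31\right) + 20659 = -10881 + 20659 = 9778$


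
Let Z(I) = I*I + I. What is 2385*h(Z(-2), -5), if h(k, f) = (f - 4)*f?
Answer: 107325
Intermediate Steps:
Z(I) = I + I² (Z(I) = I² + I = I + I²)
h(k, f) = f*(-4 + f) (h(k, f) = (-4 + f)*f = f*(-4 + f))
2385*h(Z(-2), -5) = 2385*(-5*(-4 - 5)) = 2385*(-5*(-9)) = 2385*45 = 107325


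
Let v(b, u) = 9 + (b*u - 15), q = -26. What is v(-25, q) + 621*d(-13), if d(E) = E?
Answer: -7429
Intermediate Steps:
v(b, u) = -6 + b*u (v(b, u) = 9 + (-15 + b*u) = -6 + b*u)
v(-25, q) + 621*d(-13) = (-6 - 25*(-26)) + 621*(-13) = (-6 + 650) - 8073 = 644 - 8073 = -7429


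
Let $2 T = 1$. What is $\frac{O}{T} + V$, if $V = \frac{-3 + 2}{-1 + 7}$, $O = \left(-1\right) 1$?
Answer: $- \frac{13}{6} \approx -2.1667$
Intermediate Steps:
$T = \frac{1}{2}$ ($T = \frac{1}{2} \cdot 1 = \frac{1}{2} \approx 0.5$)
$O = -1$
$V = - \frac{1}{6} \approx -0.16667$
$\frac{O}{T} + V = \frac{1}{\frac{1}{2}} \left(-1\right) - \frac{1}{6} = 2 \left(-1\right) - \frac{1}{6} = -2 - \frac{1}{6} = - \frac{13}{6}$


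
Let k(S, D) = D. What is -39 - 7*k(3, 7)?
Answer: -88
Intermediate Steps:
-39 - 7*k(3, 7) = -39 - 7*7 = -39 - 49 = -88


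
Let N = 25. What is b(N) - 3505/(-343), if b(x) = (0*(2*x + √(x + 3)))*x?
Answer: 3505/343 ≈ 10.219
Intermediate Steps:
b(x) = 0 (b(x) = (0*(2*x + √(3 + x)))*x = (0*(√(3 + x) + 2*x))*x = 0*x = 0)
b(N) - 3505/(-343) = 0 - 3505/(-343) = 0 - 3505*(-1)/343 = 0 - 1*(-3505/343) = 0 + 3505/343 = 3505/343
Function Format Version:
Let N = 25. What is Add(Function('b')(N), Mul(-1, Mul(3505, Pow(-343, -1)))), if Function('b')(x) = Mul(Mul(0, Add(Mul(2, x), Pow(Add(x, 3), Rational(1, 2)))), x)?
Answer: Rational(3505, 343) ≈ 10.219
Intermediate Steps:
Function('b')(x) = 0 (Function('b')(x) = Mul(Mul(0, Add(Mul(2, x), Pow(Add(3, x), Rational(1, 2)))), x) = Mul(Mul(0, Add(Pow(Add(3, x), Rational(1, 2)), Mul(2, x))), x) = Mul(0, x) = 0)
Add(Function('b')(N), Mul(-1, Mul(3505, Pow(-343, -1)))) = Add(0, Mul(-1, Mul(3505, Pow(-343, -1)))) = Add(0, Mul(-1, Mul(3505, Rational(-1, 343)))) = Add(0, Mul(-1, Rational(-3505, 343))) = Add(0, Rational(3505, 343)) = Rational(3505, 343)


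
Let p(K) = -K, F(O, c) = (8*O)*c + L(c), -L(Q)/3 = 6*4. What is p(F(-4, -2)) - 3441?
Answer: -3433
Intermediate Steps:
L(Q) = -72 (L(Q) = -18*4 = -3*24 = -72)
F(O, c) = -72 + 8*O*c (F(O, c) = (8*O)*c - 72 = 8*O*c - 72 = -72 + 8*O*c)
p(F(-4, -2)) - 3441 = -(-72 + 8*(-4)*(-2)) - 3441 = -(-72 + 64) - 3441 = -1*(-8) - 3441 = 8 - 3441 = -3433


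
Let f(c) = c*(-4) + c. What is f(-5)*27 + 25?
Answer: 430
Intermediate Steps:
f(c) = -3*c (f(c) = -4*c + c = -3*c)
f(-5)*27 + 25 = -3*(-5)*27 + 25 = 15*27 + 25 = 405 + 25 = 430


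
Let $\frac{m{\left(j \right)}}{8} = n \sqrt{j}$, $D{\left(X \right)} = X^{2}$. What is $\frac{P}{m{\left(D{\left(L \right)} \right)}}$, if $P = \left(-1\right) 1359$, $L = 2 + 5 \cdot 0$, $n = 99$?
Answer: $- \frac{151}{176} \approx -0.85795$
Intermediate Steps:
$L = 2$ ($L = 2 + 0 = 2$)
$m{\left(j \right)} = 792 \sqrt{j}$ ($m{\left(j \right)} = 8 \cdot 99 \sqrt{j} = 792 \sqrt{j}$)
$P = -1359$
$\frac{P}{m{\left(D{\left(L \right)} \right)}} = - \frac{1359}{792 \sqrt{2^{2}}} = - \frac{1359}{792 \sqrt{4}} = - \frac{1359}{792 \cdot 2} = - \frac{1359}{1584} = \left(-1359\right) \frac{1}{1584} = - \frac{151}{176}$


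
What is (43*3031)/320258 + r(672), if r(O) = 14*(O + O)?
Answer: 6026104861/320258 ≈ 18816.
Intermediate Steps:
r(O) = 28*O (r(O) = 14*(2*O) = 28*O)
(43*3031)/320258 + r(672) = (43*3031)/320258 + 28*672 = 130333*(1/320258) + 18816 = 130333/320258 + 18816 = 6026104861/320258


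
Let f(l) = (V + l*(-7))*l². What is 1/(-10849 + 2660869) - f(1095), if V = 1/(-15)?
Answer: 24355291196131201/2650020 ≈ 9.1906e+9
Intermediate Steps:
V = -1/15 ≈ -0.066667
f(l) = l²*(-1/15 - 7*l) (f(l) = (-1/15 + l*(-7))*l² = (-1/15 - 7*l)*l² = l²*(-1/15 - 7*l))
1/(-10849 + 2660869) - f(1095) = 1/(-10849 + 2660869) - 1095²*(-1 - 105*1095)/15 = 1/2650020 - 1199025*(-1 - 114975)/15 = 1/2650020 - 1199025*(-114976)/15 = 1/2650020 - 1*(-9190606560) = 1/2650020 + 9190606560 = 24355291196131201/2650020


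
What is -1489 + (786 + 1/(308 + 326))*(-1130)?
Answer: -282025638/317 ≈ -8.8967e+5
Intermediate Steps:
-1489 + (786 + 1/(308 + 326))*(-1130) = -1489 + (786 + 1/634)*(-1130) = -1489 + (498325/634)*(-1130) = -1489 - 281553625/317 = -282025638/317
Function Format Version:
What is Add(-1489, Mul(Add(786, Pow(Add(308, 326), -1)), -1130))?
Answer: Rational(-282025638, 317) ≈ -8.8967e+5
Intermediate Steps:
Add(-1489, Mul(Add(786, Pow(Add(308, 326), -1)), -1130)) = Add(-1489, Mul(Add(786, Pow(634, -1)), -1130)) = Add(-1489, Mul(Add(786, Rational(1, 634)), -1130)) = Add(-1489, Mul(Rational(498325, 634), -1130)) = Add(-1489, Rational(-281553625, 317)) = Rational(-282025638, 317)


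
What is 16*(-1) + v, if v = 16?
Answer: 0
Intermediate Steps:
16*(-1) + v = 16*(-1) + 16 = -16 + 16 = 0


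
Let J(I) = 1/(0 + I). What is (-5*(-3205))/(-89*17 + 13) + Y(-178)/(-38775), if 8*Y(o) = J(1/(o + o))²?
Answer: -573451/51700 ≈ -11.092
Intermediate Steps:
J(I) = 1/I
Y(o) = o²/2 (Y(o) = (1/(1/(o + o)))²/8 = (1/(1/(2*o)))²/8 = (2*o)²/8 = (4*o²)/8 = o²/2)
(-5*(-3205))/(-89*17 + 13) + Y(-178)/(-38775) = (-5*(-3205))/(-89*17 + 13) + ((½)*(-178)²)/(-38775) = 16025/(-1513 + 13) + ((½)*31684)*(-1/38775) = 16025/(-1500) + 15842*(-1/38775) = 16025*(-1/1500) - 15842/38775 = -641/60 - 15842/38775 = -573451/51700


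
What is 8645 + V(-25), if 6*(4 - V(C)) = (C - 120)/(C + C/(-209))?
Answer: 53963699/6240 ≈ 8648.0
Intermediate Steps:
V(C) = 4 - 209*(-120 + C)/(1248*C) (V(C) = 4 - (C - 120)/(6*(C + C/(-209))) = 4 - (-120 + C)/(6*(C + C*(-1/209))) = 4 - (-120 + C)/(6*(C - C/209)) = 4 - (-120 + C)/(6*(208*C/209)) = 4 - (-120 + C)*209/(208*C)/6 = 4 - 209*(-120 + C)/(1248*C))
8645 + V(-25) = 8645 + (1/1248)*(25080 + 4783*(-25))/(-25) = 8645 + (1/1248)*(-1/25)*(25080 - 119575) = 8645 + (1/1248)*(-1/25)*(-94495) = 8645 + 18899/6240 = 53963699/6240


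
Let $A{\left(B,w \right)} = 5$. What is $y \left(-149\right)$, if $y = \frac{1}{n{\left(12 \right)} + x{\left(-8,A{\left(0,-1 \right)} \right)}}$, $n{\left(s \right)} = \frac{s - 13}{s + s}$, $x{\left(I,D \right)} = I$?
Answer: $\frac{3576}{193} \approx 18.529$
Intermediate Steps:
$n{\left(s \right)} = \frac{-13 + s}{2 s}$
$y = - \frac{24}{193}$ ($y = \frac{1}{\frac{-13 + 12}{2 \cdot 12} - 8} = \frac{1}{\frac{1}{2} \cdot \frac{1}{12} \left(-1\right) - 8} = \frac{1}{- \frac{1}{24} - 8} = \frac{1}{- \frac{193}{24}} = - \frac{24}{193} \approx -0.12435$)
$y \left(-149\right) = \left(- \frac{24}{193}\right) \left(-149\right) = \frac{3576}{193}$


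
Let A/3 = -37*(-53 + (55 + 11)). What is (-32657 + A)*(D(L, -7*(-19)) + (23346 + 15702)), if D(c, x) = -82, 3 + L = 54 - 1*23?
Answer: -1328740600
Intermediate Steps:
L = 28 (L = -3 + (54 - 1*23) = -3 + (54 - 23) = -3 + 31 = 28)
A = -1443 (A = 3*(-37*(-53 + (55 + 11))) = 3*(-37*(-53 + 66)) = 3*(-37*13) = 3*(-481) = -1443)
(-32657 + A)*(D(L, -7*(-19)) + (23346 + 15702)) = (-32657 - 1443)*(-82 + (23346 + 15702)) = -34100*(-82 + 39048) = -34100*38966 = -1328740600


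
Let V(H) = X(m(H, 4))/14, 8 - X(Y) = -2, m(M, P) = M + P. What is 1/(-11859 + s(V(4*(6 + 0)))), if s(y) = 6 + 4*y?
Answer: -7/82951 ≈ -8.4387e-5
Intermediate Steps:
X(Y) = 10 (X(Y) = 8 - 1*(-2) = 8 + 2 = 10)
V(H) = 5/7 (V(H) = 10/14 = 10*(1/14) = 5/7)
1/(-11859 + s(V(4*(6 + 0)))) = 1/(-11859 + (6 + 4*(5/7))) = 1/(-11859 + (6 + 20/7)) = 1/(-11859 + 62/7) = 1/(-82951/7) = -7/82951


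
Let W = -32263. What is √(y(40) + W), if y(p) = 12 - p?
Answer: 7*I*√659 ≈ 179.7*I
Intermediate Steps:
√(y(40) + W) = √((12 - 1*40) - 32263) = √((12 - 40) - 32263) = √(-28 - 32263) = √(-32291) = 7*I*√659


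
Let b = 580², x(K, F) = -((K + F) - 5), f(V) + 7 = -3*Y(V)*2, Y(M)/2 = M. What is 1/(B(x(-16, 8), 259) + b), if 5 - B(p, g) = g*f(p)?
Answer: 1/378622 ≈ 2.6412e-6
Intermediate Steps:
Y(M) = 2*M
f(V) = -7 - 12*V (f(V) = -7 - 6*V*2 = -7 - 12*V)
x(K, F) = 5 - F - K (x(K, F) = -((F + K) - 5) = -(-5 + F + K) = 5 - F - K)
b = 336400
B(p, g) = 5 - g*(-7 - 12*p)
1/(B(x(-16, 8), 259) + b) = 1/((5 + 259*(7 + 12*(5 - 1*8 - 1*(-16)))) + 336400) = 1/((5 + 259*(7 + 12*(5 - 8 + 16))) + 336400) = 1/((5 + 259*(7 + 12*13)) + 336400) = 1/((5 + 259*(7 + 156)) + 336400) = 1/((5 + 259*163) + 336400) = 1/((5 + 42217) + 336400) = 1/(42222 + 336400) = 1/378622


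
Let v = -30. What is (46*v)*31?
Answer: -42780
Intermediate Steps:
(46*v)*31 = (46*(-30))*31 = -1380*31 = -42780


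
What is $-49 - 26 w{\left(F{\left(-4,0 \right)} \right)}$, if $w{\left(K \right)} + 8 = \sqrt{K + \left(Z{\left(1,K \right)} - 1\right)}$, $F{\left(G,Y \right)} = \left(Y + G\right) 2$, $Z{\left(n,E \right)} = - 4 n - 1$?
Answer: $159 - 26 i \sqrt{14} \approx 159.0 - 97.283 i$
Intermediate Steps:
$Z{\left(n,E \right)} = -1 - 4 n$
$F{\left(G,Y \right)} = 2 G + 2 Y$ ($F{\left(G,Y \right)} = \left(G + Y\right) 2 = 2 G + 2 Y$)
$w{\left(K \right)} = -8 + \sqrt{-6 + K}$ ($w{\left(K \right)} = -8 + \sqrt{K - 6} = -8 + \sqrt{-6 + K}$)
$-49 - 26 w{\left(F{\left(-4,0 \right)} \right)} = -49 - 26 \left(-8 + \sqrt{-6 + \left(2 \left(-4\right) + 2 \cdot 0\right)}\right) = -49 - 26 \left(-8 + \sqrt{-6 + \left(-8 + 0\right)}\right) = -49 - 26 \left(-8 + \sqrt{-6 - 8}\right) = -49 - 26 \left(-8 + \sqrt{-14}\right) = -49 - 26 \left(-8 + i \sqrt{14}\right) = -49 + \left(208 - 26 i \sqrt{14}\right) = 159 - 26 i \sqrt{14}$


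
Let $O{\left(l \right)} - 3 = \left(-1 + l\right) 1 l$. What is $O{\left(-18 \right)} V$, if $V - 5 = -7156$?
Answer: $-2467095$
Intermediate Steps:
$V = -7151$ ($V = 5 - 7156 = -7151$)
$O{\left(l \right)} = 3 + l \left(-1 + l\right)$ ($O{\left(l \right)} = 3 + \left(-1 + l\right) 1 l = 3 + \left(-1 + l\right) l = 3 + l \left(-1 + l\right)$)
$O{\left(-18 \right)} V = \left(3 + \left(-18\right)^{2} - -18\right) \left(-7151\right) = \left(3 + 324 + 18\right) \left(-7151\right) = 345 \left(-7151\right) = -2467095$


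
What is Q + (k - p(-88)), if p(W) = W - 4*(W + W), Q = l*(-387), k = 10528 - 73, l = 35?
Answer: -3706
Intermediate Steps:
k = 10455
Q = -13545 (Q = 35*(-387) = -13545)
p(W) = -7*W (p(W) = W - 8*W = -7*W)
Q + (k - p(-88)) = -13545 + (10455 - (-7)*(-88)) = -13545 + (10455 - 1*616) = -13545 + (10455 - 616) = -13545 + 9839 = -3706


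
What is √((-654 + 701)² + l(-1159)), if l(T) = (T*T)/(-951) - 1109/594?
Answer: √3130539841902/62766 ≈ 28.189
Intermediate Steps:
l(T) = -1109/594 - T²/951 (l(T) = T²*(-1/951) - 1109*1/594 = -T²/951 - 1109/594 = -1109/594 - T²/951)
√((-654 + 701)² + l(-1159)) = √((-654 + 701)² + (-1109/594 - 1/951*(-1159)²)) = √(47² + (-1109/594 - 1/951*1343281)) = √(2209 + (-1109/594 - 1343281/951)) = √(2209 - 266321191/188298) = √(149629091/188298) = √3130539841902/62766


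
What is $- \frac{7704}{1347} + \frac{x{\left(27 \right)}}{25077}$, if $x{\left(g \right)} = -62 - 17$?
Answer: $- \frac{64433207}{11259573} \approx -5.7225$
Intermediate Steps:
$x{\left(g \right)} = -79$
$- \frac{7704}{1347} + \frac{x{\left(27 \right)}}{25077} = - \frac{7704}{1347} - \frac{79}{25077} = \left(-7704\right) \frac{1}{1347} - \frac{79}{25077} = - \frac{2568}{449} - \frac{79}{25077} = - \frac{64433207}{11259573}$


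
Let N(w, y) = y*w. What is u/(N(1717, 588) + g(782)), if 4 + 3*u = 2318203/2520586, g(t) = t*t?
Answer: -2588047/4086172376320 ≈ -6.3337e-7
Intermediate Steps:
N(w, y) = w*y
g(t) = t²
u = -2588047/2520586 (u = -4/3 + (2318203/2520586)/3 = -4/3 + (2318203*(1/2520586))/3 = -4/3 + (⅓)*(2318203/2520586) = -4/3 + 2318203/7561758 = -2588047/2520586 ≈ -1.0268)
u/(N(1717, 588) + g(782)) = -2588047/(2520586*(1717*588 + 782²)) = -2588047/(2520586*(1009596 + 611524)) = -2588047/2520586/1621120 = -2588047/2520586*1/1621120 = -2588047/4086172376320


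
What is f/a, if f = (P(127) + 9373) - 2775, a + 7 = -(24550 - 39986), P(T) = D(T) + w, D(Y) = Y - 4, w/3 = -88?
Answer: 6457/15429 ≈ 0.41850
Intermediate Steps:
w = -264 (w = 3*(-88) = -264)
D(Y) = -4 + Y
P(T) = -268 + T (P(T) = (-4 + T) - 264 = -268 + T)
a = 15429 (a = -7 - (24550 - 39986) = -7 - 1*(-15436) = -7 + 15436 = 15429)
f = 6457 (f = ((-268 + 127) + 9373) - 2775 = (-141 + 9373) - 2775 = 9232 - 2775 = 6457)
f/a = 6457/15429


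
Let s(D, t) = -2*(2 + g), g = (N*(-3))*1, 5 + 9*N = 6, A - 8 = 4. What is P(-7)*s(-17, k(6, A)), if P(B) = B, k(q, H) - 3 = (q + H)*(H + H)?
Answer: 70/3 ≈ 23.333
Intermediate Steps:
A = 12 (A = 8 + 4 = 12)
N = ⅑ (N = -5/9 + (⅑)*6 = -5/9 + ⅔ = ⅑ ≈ 0.11111)
k(q, H) = 3 + 2*H*(H + q) (k(q, H) = 3 + (q + H)*(H + H) = 3 + (H + q)*(2*H) = 3 + 2*H*(H + q))
g = -⅓ (g = ((⅑)*(-3))*1 = -⅓*1 = -⅓ ≈ -0.33333)
s(D, t) = -10/3 (s(D, t) = -2*(2 - ⅓) = -2*5/3 = -10/3)
P(-7)*s(-17, k(6, A)) = -7*(-10/3) = 70/3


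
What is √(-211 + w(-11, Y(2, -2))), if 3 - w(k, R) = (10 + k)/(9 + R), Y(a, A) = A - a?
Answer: I*√5195/5 ≈ 14.415*I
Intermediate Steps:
w(k, R) = 3 - (10 + k)/(9 + R)
√(-211 + w(-11, Y(2, -2))) = √(-211 + (17 - 1*(-11) + 3*(-2 - 1*2))/(9 + (-2 - 1*2))) = √(-211 + (17 + 11 + 3*(-2 - 2))/(9 + (-2 - 2))) = √(-211 + (17 + 11 + 3*(-4))/(9 - 4)) = √(-211 + (17 + 11 - 12)/5) = √(-211 + (⅕)*16) = √(-211 + 16/5) = √(-1039/5) = I*√5195/5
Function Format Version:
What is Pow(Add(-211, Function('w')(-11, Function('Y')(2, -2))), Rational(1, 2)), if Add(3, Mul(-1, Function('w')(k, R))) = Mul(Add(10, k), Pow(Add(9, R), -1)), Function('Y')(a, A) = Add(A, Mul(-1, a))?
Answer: Mul(Rational(1, 5), I, Pow(5195, Rational(1, 2))) ≈ Mul(14.415, I)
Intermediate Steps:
Function('w')(k, R) = Add(3, Mul(-1, Pow(Add(9, R), -1), Add(10, k))) (Function('w')(k, R) = Add(3, Mul(-1, Mul(Add(10, k), Pow(Add(9, R), -1)))) = Add(3, Mul(-1, Mul(Pow(Add(9, R), -1), Add(10, k)))) = Add(3, Mul(-1, Pow(Add(9, R), -1), Add(10, k))))
Pow(Add(-211, Function('w')(-11, Function('Y')(2, -2))), Rational(1, 2)) = Pow(Add(-211, Mul(Pow(Add(9, Add(-2, Mul(-1, 2))), -1), Add(17, Mul(-1, -11), Mul(3, Add(-2, Mul(-1, 2)))))), Rational(1, 2)) = Pow(Add(-211, Mul(Pow(Add(9, Add(-2, -2)), -1), Add(17, 11, Mul(3, Add(-2, -2))))), Rational(1, 2)) = Pow(Add(-211, Mul(Pow(Add(9, -4), -1), Add(17, 11, Mul(3, -4)))), Rational(1, 2)) = Pow(Add(-211, Mul(Pow(5, -1), Add(17, 11, -12))), Rational(1, 2)) = Pow(Add(-211, Mul(Rational(1, 5), 16)), Rational(1, 2)) = Pow(Add(-211, Rational(16, 5)), Rational(1, 2)) = Pow(Rational(-1039, 5), Rational(1, 2)) = Mul(Rational(1, 5), I, Pow(5195, Rational(1, 2)))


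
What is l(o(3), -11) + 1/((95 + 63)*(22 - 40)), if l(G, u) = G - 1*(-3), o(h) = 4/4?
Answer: 11375/2844 ≈ 3.9996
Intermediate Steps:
o(h) = 1 (o(h) = 4*(1/4) = 1)
l(G, u) = 3 + G (l(G, u) = G + 3 = 3 + G)
l(o(3), -11) + 1/((95 + 63)*(22 - 40)) = (3 + 1) + 1/((95 + 63)*(22 - 40)) = 4 + 1/(158*(-18)) = 4 + (1/158)*(-1/18) = 4 - 1/2844 = 11375/2844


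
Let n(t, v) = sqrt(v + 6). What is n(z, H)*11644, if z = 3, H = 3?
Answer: 34932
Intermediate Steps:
n(t, v) = sqrt(6 + v)
n(z, H)*11644 = sqrt(6 + 3)*11644 = sqrt(9)*11644 = 3*11644 = 34932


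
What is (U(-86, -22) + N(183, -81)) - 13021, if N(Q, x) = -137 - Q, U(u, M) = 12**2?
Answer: -13197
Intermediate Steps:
U(u, M) = 144
(U(-86, -22) + N(183, -81)) - 13021 = (144 + (-137 - 1*183)) - 13021 = (144 + (-137 - 183)) - 13021 = (144 - 320) - 13021 = -176 - 13021 = -13197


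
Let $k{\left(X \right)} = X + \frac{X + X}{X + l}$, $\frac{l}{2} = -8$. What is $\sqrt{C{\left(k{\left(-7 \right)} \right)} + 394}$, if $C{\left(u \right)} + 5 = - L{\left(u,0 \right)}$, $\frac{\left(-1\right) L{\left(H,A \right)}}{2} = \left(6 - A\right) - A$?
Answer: $\sqrt{401} \approx 20.025$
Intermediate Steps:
$l = -16$ ($l = 2 \left(-8\right) = -16$)
$L{\left(H,A \right)} = -12 + 4 A$ ($L{\left(H,A \right)} = - 2 \left(\left(6 - A\right) - A\right) = - 2 \left(6 - 2 A\right) = -12 + 4 A$)
$k{\left(X \right)} = X + \frac{2 X}{-16 + X}$ ($k{\left(X \right)} = X + \frac{X + X}{X - 16} = X + \frac{2 X}{-16 + X}$)
$C{\left(u \right)} = 7$ ($C{\left(u \right)} = -5 - \left(-12 + 4 \cdot 0\right) = -5 - \left(-12 + 0\right) = -5 - -12 = -5 + 12 = 7$)
$\sqrt{C{\left(k{\left(-7 \right)} \right)} + 394} = \sqrt{7 + 394} = \sqrt{401}$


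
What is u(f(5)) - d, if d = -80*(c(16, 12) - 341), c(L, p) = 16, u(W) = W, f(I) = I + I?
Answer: -25990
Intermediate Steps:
f(I) = 2*I
d = 26000 (d = -80*(16 - 341) = -80*(-325) = 26000)
u(f(5)) - d = 2*5 - 1*26000 = 10 - 26000 = -25990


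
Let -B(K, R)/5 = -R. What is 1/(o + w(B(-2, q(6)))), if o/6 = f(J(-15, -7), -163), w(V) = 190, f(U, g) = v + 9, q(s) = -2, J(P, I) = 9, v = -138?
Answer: -1/584 ≈ -0.0017123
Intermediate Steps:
B(K, R) = 5*R (B(K, R) = -(-5)*R = 5*R)
f(U, g) = -129 (f(U, g) = -138 + 9 = -129)
o = -774 (o = 6*(-129) = -774)
1/(o + w(B(-2, q(6)))) = 1/(-774 + 190) = 1/(-584) = -1/584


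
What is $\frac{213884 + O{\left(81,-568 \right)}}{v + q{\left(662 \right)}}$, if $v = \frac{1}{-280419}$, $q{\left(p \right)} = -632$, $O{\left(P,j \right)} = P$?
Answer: $- \frac{59999851335}{177224809} \approx -338.55$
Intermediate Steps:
$v = - \frac{1}{280419} \approx -3.5661 \cdot 10^{-6}$
$\frac{213884 + O{\left(81,-568 \right)}}{v + q{\left(662 \right)}} = \frac{213884 + 81}{- \frac{1}{280419} - 632} = \frac{213965}{- \frac{177224809}{280419}} = 213965 \left(- \frac{280419}{177224809}\right) = - \frac{59999851335}{177224809}$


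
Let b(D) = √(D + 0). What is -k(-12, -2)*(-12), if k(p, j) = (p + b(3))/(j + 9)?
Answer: -144/7 + 12*√3/7 ≈ -17.602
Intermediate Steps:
b(D) = √D
k(p, j) = (p + √3)/(9 + j) (k(p, j) = (p + √3)/(j + 9) = (p + √3)/(9 + j))
-k(-12, -2)*(-12) = -(-12 + √3)/(9 - 2)*(-12) = -(-12 + √3)/7*(-12) = -(-12/7 + √3/7)*(-12) = -(144/7 - 12*√3/7) = -144/7 + 12*√3/7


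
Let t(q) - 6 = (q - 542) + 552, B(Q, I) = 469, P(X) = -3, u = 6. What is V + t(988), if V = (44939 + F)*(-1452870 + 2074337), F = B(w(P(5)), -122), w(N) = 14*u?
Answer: 28219574540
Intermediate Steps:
w(N) = 84 (w(N) = 14*6 = 84)
F = 469
V = 28219573536 (V = (44939 + 469)*(-1452870 + 2074337) = 45408*621467 = 28219573536)
t(q) = 16 + q (t(q) = 6 + ((q - 542) + 552) = 6 + ((-542 + q) + 552) = 6 + (10 + q) = 16 + q)
V + t(988) = 28219573536 + (16 + 988) = 28219573536 + 1004 = 28219574540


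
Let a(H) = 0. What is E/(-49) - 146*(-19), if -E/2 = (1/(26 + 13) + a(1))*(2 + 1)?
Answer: 1767040/637 ≈ 2774.0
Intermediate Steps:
E = -2/13 (E = -2*(1/(26 + 13) + 0)*(2 + 1) = -2*(1/39 + 0)*3 = -2*3/39 = -2*1/13 = -2/13 ≈ -0.15385)
E/(-49) - 146*(-19) = -2/13/(-49) - 146*(-19) = -2/13*(-1/49) + 2774 = 2/637 + 2774 = 1767040/637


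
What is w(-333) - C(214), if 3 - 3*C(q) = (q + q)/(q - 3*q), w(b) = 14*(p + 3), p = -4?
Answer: -46/3 ≈ -15.333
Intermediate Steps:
w(b) = -14 (w(b) = 14*(-4 + 3) = 14*(-1) = -14)
C(q) = 4/3 (C(q) = 1 - (q + q)/(3*(q - 3*q)) = 1 - 2*q/(3*((-2*q))) = 1 - 2*q*(-1/(2*q))/3 = 1 - ⅓*(-1) = 1 + ⅓ = 4/3)
w(-333) - C(214) = -14 - 1*4/3 = -14 - 4/3 = -46/3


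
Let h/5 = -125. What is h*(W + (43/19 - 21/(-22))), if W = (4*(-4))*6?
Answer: 24239375/418 ≈ 57989.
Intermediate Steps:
h = -625 (h = 5*(-125) = -625)
W = -96 (W = -16*6 = -96)
h*(W + (43/19 - 21/(-22))) = -625*(-96 + (43/19 - 21/(-22))) = -625*(-96 + (43*(1/19) - 21*(-1/22))) = -625*(-96 + (43/19 + 21/22)) = -625*(-96 + 1345/418) = -625*(-38783/418) = 24239375/418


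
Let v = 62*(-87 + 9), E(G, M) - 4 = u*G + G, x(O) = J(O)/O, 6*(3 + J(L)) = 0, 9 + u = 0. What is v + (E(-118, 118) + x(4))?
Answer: -15555/4 ≈ -3888.8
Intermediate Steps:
u = -9 (u = -9 + 0 = -9)
J(L) = -3 (J(L) = -3 + (1/6)*0 = -3 + 0 = -3)
x(O) = -3/O
E(G, M) = 4 - 8*G (E(G, M) = 4 + (-9*G + G) = 4 - 8*G)
v = -4836 (v = 62*(-78) = -4836)
v + (E(-118, 118) + x(4)) = -4836 + ((4 - 8*(-118)) - 3/4) = -4836 + ((4 + 944) - 3*1/4) = -4836 + (948 - 3/4) = -4836 + 3789/4 = -15555/4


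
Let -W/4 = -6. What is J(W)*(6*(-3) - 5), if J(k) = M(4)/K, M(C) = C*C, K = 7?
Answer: -368/7 ≈ -52.571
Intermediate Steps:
M(C) = C**2
W = 24 (W = -4*(-6) = 24)
J(k) = 16/7 (J(k) = 4**2/7 = 16*(1/7) = 16/7)
J(W)*(6*(-3) - 5) = 16*(6*(-3) - 5)/7 = 16*(-18 - 5)/7 = (16/7)*(-23) = -368/7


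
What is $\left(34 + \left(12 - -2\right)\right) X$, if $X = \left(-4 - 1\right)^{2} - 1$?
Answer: $1152$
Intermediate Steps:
$X = 24$ ($X = \left(-5\right)^{2} - 1 = 25 - 1 = 24$)
$\left(34 + \left(12 - -2\right)\right) X = \left(34 + \left(12 - -2\right)\right) 24 = \left(34 + \left(12 + 2\right)\right) 24 = \left(34 + 14\right) 24 = 48 \cdot 24 = 1152$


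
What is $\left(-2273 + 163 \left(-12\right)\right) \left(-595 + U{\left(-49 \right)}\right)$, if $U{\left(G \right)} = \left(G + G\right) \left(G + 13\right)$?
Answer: $-12403657$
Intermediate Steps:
$U{\left(G \right)} = 2 G \left(13 + G\right)$
$\left(-2273 + 163 \left(-12\right)\right) \left(-595 + U{\left(-49 \right)}\right) = \left(-2273 + 163 \left(-12\right)\right) \left(-595 + 2 \left(-49\right) \left(13 - 49\right)\right) = \left(-2273 - 1956\right) \left(-595 + 2 \left(-49\right) \left(-36\right)\right) = - 4229 \left(-595 + 3528\right) = \left(-4229\right) 2933 = -12403657$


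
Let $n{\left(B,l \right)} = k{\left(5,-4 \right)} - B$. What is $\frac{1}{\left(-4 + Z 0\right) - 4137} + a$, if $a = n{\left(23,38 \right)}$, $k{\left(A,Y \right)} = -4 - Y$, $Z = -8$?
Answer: $- \frac{95244}{4141} \approx -23.0$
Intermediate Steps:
$n{\left(B,l \right)} = - B$ ($n{\left(B,l \right)} = \left(-4 - -4\right) - B = \left(-4 + 4\right) - B = 0 - B = - B$)
$a = -23$ ($a = \left(-1\right) 23 = -23$)
$\frac{1}{\left(-4 + Z 0\right) - 4137} + a = \frac{1}{\left(-4 - 0\right) - 4137} - 23 = \frac{1}{\left(-4 + 0\right) - 4137} - 23 = \frac{1}{-4 - 4137} - 23 = \frac{1}{-4141} - 23 = - \frac{1}{4141} - 23 = - \frac{95244}{4141}$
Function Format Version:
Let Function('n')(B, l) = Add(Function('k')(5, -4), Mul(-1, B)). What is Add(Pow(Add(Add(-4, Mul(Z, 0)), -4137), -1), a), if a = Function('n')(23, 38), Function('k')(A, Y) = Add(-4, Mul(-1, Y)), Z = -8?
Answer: Rational(-95244, 4141) ≈ -23.000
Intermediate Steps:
Function('n')(B, l) = Mul(-1, B) (Function('n')(B, l) = Add(Add(-4, Mul(-1, -4)), Mul(-1, B)) = Add(Add(-4, 4), Mul(-1, B)) = Add(0, Mul(-1, B)) = Mul(-1, B))
a = -23 (a = Mul(-1, 23) = -23)
Add(Pow(Add(Add(-4, Mul(Z, 0)), -4137), -1), a) = Add(Pow(Add(Add(-4, Mul(-8, 0)), -4137), -1), -23) = Add(Pow(Add(Add(-4, 0), -4137), -1), -23) = Add(Pow(Add(-4, -4137), -1), -23) = Add(Pow(-4141, -1), -23) = Add(Rational(-1, 4141), -23) = Rational(-95244, 4141)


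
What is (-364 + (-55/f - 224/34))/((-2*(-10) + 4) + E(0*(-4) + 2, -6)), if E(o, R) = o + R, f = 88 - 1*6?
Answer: -103507/5576 ≈ -18.563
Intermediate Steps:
f = 82 (f = 88 - 6 = 82)
E(o, R) = R + o
(-364 + (-55/f - 224/34))/((-2*(-10) + 4) + E(0*(-4) + 2, -6)) = (-364 + (-55/82 - 224/34))/((-2*(-10) + 4) + (-6 + (0*(-4) + 2))) = (-364 + (-55*1/82 - 224*1/34))/((20 + 4) + (-6 + (0 + 2))) = (-364 + (-55/82 - 112/17))/(24 + (-6 + 2)) = (-364 - 10119/1394)/(24 - 4) = -517535/1394/20 = -517535/1394*1/20 = -103507/5576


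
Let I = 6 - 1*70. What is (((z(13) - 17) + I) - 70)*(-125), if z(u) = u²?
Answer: -2250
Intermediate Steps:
I = -64 (I = 6 - 70 = -64)
(((z(13) - 17) + I) - 70)*(-125) = (((13² - 17) - 64) - 70)*(-125) = (((169 - 17) - 64) - 70)*(-125) = ((152 - 64) - 70)*(-125) = (88 - 70)*(-125) = 18*(-125) = -2250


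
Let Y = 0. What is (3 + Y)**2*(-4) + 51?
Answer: 15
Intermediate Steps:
(3 + Y)**2*(-4) + 51 = (3 + 0)**2*(-4) + 51 = 3**2*(-4) + 51 = 9*(-4) + 51 = -36 + 51 = 15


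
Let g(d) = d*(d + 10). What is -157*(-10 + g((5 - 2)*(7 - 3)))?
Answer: -39878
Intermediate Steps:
g(d) = d*(10 + d)
-157*(-10 + g((5 - 2)*(7 - 3))) = -157*(-10 + ((5 - 2)*(7 - 3))*(10 + (5 - 2)*(7 - 3))) = -157*(-10 + (3*4)*(10 + 3*4)) = -157*(-10 + 12*(10 + 12)) = -157*(-10 + 12*22) = -157*(-10 + 264) = -157*254 = -39878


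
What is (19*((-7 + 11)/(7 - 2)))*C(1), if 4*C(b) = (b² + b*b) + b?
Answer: 57/5 ≈ 11.400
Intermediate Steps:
C(b) = b²/2 + b/4 (C(b) = ((b² + b*b) + b)/4 = ((b² + b²) + b)/4 = (2*b² + b)/4 = (b + 2*b²)/4 = b²/2 + b/4)
(19*((-7 + 11)/(7 - 2)))*C(1) = (19*((-7 + 11)/(7 - 2)))*((¼)*1*(1 + 2*1)) = (19*(4/5))*((¼)*1*(1 + 2)) = (19*(4*(⅕)))*((¼)*1*3) = (19*(⅘))*(¾) = (76/5)*(¾) = 57/5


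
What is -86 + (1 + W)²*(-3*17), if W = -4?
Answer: -545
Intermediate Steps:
-86 + (1 + W)²*(-3*17) = -86 + (1 - 4)²*(-3*17) = -86 + (-3)²*(-51) = -86 + 9*(-51) = -86 - 459 = -545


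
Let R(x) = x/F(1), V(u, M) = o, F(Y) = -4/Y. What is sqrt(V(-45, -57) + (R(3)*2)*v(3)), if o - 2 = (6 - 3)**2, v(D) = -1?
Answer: 5*sqrt(2)/2 ≈ 3.5355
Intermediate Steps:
o = 11 (o = 2 + (6 - 3)**2 = 2 + 3**2 = 2 + 9 = 11)
V(u, M) = 11
R(x) = -x/4 (R(x) = x/((-4/1)) = x/((-4*1)) = x/(-4) = x*(-1/4) = -x/4)
sqrt(V(-45, -57) + (R(3)*2)*v(3)) = sqrt(11 + (-1/4*3*2)*(-1)) = sqrt(11 - 3/4*2*(-1)) = sqrt(11 - 3/2*(-1)) = sqrt(11 + 3/2) = sqrt(25/2) = 5*sqrt(2)/2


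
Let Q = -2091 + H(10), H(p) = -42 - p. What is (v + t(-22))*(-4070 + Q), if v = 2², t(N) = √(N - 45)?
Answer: -24852 - 6213*I*√67 ≈ -24852.0 - 50856.0*I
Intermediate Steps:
t(N) = √(-45 + N)
v = 4
Q = -2143 (Q = -2091 + (-42 - 1*10) = -2091 + (-42 - 10) = -2091 - 52 = -2143)
(v + t(-22))*(-4070 + Q) = (4 + √(-45 - 22))*(-4070 - 2143) = (4 + √(-67))*(-6213) = (4 + I*√67)*(-6213) = -24852 - 6213*I*√67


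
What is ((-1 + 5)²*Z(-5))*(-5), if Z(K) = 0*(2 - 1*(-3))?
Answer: 0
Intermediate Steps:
Z(K) = 0 (Z(K) = 0*(2 + 3) = 0*5 = 0)
((-1 + 5)²*Z(-5))*(-5) = ((-1 + 5)²*0)*(-5) = (4²*0)*(-5) = (16*0)*(-5) = 0*(-5) = 0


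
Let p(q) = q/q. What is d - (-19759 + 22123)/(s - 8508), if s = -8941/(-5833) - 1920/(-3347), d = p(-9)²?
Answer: 212213485585/166060993021 ≈ 1.2779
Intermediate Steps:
p(q) = 1
d = 1 (d = 1² = 1)
s = 41124887/19523051 (s = -8941*(-1/5833) - 1920*(-1/3347) = 8941/5833 + 1920/3347 = 41124887/19523051 ≈ 2.1065)
d - (-19759 + 22123)/(s - 8508) = 1 - (-19759 + 22123)/(41124887/19523051 - 8508) = 1 - 2364/(-166060993021/19523051) = 1 - 2364*(-19523051)/166060993021 = 1 - 1*(-46152492564/166060993021) = 1 + 46152492564/166060993021 = 212213485585/166060993021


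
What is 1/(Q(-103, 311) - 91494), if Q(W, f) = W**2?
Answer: -1/80885 ≈ -1.2363e-5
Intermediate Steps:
1/(Q(-103, 311) - 91494) = 1/((-103)**2 - 91494) = 1/(10609 - 91494) = 1/(-80885) = -1/80885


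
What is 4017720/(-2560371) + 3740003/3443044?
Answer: -129011864199/267135454828 ≈ -0.48295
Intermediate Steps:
4017720/(-2560371) + 3740003/3443044 = 4017720*(-1/2560371) + 3740003*(1/3443044) = -1339240/853457 + 3740003/3443044 = -129011864199/267135454828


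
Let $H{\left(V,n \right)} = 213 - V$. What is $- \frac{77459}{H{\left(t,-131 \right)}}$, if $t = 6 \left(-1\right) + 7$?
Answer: $- \frac{77459}{212} \approx -365.37$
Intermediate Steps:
$t = 1$ ($t = -6 + 7 = 1$)
$- \frac{77459}{H{\left(t,-131 \right)}} = - \frac{77459}{213 - 1} = - \frac{77459}{212}$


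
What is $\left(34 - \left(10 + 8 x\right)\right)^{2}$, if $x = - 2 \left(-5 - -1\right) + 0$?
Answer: $1600$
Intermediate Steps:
$x = 8$ ($x = - 2 \left(-5 + 1\right) + 0 = \left(-2\right) \left(-4\right) + 0 = 8 + 0 = 8$)
$\left(34 - \left(10 + 8 x\right)\right)^{2} = \left(34 - 74\right)^{2} = \left(-40\right)^{2} = 1600$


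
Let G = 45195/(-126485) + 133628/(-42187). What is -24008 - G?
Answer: -25617684856503/1067204539 ≈ -24004.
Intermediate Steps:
G = -3761715809/1067204539 (G = 45195*(-1/126485) + 133628*(-1/42187) = -9039/25297 - 133628/42187 = -3761715809/1067204539 ≈ -3.5248)
-24008 - G = -24008 - 1*(-3761715809/1067204539) = -24008 + 3761715809/1067204539 = -25617684856503/1067204539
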